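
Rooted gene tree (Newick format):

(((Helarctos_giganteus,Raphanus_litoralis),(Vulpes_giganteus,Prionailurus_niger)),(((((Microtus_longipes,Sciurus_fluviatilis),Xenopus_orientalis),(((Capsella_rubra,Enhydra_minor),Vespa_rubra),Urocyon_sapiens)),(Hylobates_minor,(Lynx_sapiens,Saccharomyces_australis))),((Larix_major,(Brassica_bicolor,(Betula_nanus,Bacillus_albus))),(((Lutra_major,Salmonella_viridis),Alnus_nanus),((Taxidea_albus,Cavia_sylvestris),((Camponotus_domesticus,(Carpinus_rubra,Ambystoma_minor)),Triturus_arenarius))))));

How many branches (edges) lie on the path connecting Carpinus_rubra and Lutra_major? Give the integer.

8

The MRCA of Carpinus_rubra and Lutra_major is the node subtending (((Lutra_major,Salmonella_viridis),Alnus_nanus),((Taxidea_albus,Cavia_sylvestris),((Camponotus_domesticus,(Carpinus_rubra,Ambystoma_minor)),Triturus_arenarius))).
From Carpinus_rubra up to that node: 5 branches. From Lutra_major up to the same node: 3 branches. Total: 5 + 3 = 8.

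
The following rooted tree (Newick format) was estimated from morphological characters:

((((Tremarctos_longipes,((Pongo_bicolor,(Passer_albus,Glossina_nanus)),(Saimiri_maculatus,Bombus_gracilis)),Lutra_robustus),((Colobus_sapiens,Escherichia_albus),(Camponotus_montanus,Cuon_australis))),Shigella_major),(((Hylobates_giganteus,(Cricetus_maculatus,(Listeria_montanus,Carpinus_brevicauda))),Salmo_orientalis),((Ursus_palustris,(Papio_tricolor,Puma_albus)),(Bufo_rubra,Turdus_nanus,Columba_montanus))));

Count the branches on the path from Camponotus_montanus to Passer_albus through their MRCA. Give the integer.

8

The MRCA of Camponotus_montanus and Passer_albus is the node subtending ((Tremarctos_longipes,((Pongo_bicolor,(Passer_albus,Glossina_nanus)),(Saimiri_maculatus,Bombus_gracilis)),Lutra_robustus),((Colobus_sapiens,Escherichia_albus),(Camponotus_montanus,Cuon_australis))).
From Camponotus_montanus up to that node: 3 branches. From Passer_albus up to the same node: 5 branches. Total: 3 + 5 = 8.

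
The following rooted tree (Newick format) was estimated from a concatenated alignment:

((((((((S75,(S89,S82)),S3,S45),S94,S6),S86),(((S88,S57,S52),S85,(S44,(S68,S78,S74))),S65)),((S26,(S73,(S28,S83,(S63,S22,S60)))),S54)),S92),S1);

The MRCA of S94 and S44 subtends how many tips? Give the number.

The MRCA of S94 and S44 is the node subtending (((((S75,(S89,S82)),S3,S45),S94,S6),S86),(((S88,S57,S52),S85,(S44,(S68,S78,S74))),S65)).
That clade contains 17 terminal taxa: S3, S44, S45, S52, S57, S6, S65, S68, S74, S75, S78, S82, S85, S86, S88, S89, S94.

17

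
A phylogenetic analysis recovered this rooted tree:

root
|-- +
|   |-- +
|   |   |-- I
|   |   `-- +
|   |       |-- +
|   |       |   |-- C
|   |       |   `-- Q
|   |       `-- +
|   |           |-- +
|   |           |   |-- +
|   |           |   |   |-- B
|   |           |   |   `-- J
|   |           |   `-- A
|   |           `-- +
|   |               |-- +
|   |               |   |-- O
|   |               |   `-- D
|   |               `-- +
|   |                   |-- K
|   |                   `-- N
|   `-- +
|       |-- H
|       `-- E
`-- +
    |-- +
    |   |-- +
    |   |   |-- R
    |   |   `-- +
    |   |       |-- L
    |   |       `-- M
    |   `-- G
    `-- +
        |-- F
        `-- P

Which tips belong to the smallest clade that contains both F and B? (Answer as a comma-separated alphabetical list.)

Tracing F: it sits inside (F,P).
Tracing B: it sits inside (B,J).
The smallest clade enclosing both is the whole tree (their MRCA is the root), so the answer is all 18 tips in alphabetical order.

A, B, C, D, E, F, G, H, I, J, K, L, M, N, O, P, Q, R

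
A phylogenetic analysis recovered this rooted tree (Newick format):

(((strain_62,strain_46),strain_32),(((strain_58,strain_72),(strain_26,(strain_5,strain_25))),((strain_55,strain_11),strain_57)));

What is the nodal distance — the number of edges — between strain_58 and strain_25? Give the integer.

5

The MRCA of strain_58 and strain_25 is the node subtending ((strain_58,strain_72),(strain_26,(strain_5,strain_25))).
From strain_58 up to that node: 2 branches. From strain_25 up to the same node: 3 branches. Total: 2 + 3 = 5.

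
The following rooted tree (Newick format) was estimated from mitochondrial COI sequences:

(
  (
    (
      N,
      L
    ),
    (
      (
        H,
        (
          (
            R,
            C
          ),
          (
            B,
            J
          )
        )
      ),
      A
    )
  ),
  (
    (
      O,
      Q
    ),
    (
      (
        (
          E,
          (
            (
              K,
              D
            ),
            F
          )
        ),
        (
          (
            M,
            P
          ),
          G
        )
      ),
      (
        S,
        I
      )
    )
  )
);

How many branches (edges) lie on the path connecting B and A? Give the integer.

The MRCA of B and A is the node subtending ((H,((R,C),(B,J))),A).
From B up to that node: 4 branches. From A up to the same node: 1 branch. Total: 4 + 1 = 5.

5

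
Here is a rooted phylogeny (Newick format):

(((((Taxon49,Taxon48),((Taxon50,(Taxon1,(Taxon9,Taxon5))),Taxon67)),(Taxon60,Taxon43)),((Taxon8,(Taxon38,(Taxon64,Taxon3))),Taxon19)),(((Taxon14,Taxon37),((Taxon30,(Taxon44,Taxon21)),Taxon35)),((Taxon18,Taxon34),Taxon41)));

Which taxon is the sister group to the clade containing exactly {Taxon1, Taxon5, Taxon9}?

The clade containing exactly {Taxon1, Taxon5, Taxon9} attaches to the tree at the node subtending (Taxon50,(Taxon1,(Taxon9,Taxon5))).
The other lineage descending from that same node — the sister group — is the single tip Taxon50.

Taxon50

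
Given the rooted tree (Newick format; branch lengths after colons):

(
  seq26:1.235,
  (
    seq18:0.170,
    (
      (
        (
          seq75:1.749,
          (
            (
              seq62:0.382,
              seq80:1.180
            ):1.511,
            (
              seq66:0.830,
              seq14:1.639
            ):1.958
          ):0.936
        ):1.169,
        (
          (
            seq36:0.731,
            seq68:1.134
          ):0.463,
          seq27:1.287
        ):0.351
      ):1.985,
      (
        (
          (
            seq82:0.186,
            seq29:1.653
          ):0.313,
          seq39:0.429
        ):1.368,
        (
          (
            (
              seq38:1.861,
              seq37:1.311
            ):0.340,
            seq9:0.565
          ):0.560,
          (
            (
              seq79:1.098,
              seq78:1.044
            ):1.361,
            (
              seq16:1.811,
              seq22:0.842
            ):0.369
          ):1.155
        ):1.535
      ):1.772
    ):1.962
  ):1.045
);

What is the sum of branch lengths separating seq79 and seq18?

9.053

The path runs seq79 → … → MRCA → … → seq18; the MRCA is the node subtending (seq18,(((seq75,((seq62,seq80),(seq66,seq14))),((seq36,seq68),seq27)),(((seq82,seq29),seq39),(((seq38,seq37),seq9),((seq79,seq78),(seq16,seq22)))))).
Branch lengths along that path: 1.098 + 1.361 + 1.155 + 1.535 + 1.772 + 1.962 + 0.170 = 9.053.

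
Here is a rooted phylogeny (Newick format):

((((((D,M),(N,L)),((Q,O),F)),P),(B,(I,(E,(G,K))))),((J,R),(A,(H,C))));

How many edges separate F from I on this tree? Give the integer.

The MRCA of F and I is the node subtending (((((D,M),(N,L)),((Q,O),F)),P),(B,(I,(E,(G,K))))).
From F up to that node: 4 branches. From I up to the same node: 3 branches. Total: 4 + 3 = 7.

7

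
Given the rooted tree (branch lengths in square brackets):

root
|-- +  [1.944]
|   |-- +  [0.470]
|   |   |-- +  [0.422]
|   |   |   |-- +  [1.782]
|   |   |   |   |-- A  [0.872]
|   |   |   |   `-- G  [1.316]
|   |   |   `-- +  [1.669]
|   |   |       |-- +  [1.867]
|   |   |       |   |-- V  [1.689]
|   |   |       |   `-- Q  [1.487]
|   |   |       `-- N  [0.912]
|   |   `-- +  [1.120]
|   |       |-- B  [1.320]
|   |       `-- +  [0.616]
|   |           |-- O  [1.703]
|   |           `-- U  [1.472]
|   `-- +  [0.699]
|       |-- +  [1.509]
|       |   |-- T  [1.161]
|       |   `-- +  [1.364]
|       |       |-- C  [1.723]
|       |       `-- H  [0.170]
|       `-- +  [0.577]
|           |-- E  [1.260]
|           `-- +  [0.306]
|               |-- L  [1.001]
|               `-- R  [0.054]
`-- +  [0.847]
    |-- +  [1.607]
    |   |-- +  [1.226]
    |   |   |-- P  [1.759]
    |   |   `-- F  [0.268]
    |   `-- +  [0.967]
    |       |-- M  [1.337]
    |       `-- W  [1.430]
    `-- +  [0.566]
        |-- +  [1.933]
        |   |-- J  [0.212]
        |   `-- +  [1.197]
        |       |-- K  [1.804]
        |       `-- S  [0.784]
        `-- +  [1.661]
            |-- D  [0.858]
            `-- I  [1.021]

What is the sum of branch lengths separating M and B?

9.612

The path runs M → … → MRCA → … → B; the MRCA is the root of the tree.
Branch lengths along that path: 1.337 + 0.967 + 1.607 + 0.847 + 1.944 + 0.470 + 1.120 + 1.320 = 9.612.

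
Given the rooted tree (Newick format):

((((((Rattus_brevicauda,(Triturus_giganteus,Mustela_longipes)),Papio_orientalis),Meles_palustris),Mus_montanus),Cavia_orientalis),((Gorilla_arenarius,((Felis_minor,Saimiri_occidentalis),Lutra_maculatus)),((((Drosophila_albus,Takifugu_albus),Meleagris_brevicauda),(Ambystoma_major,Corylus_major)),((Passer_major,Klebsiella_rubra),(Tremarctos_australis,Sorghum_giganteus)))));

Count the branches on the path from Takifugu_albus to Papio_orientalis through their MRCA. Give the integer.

The MRCA of Takifugu_albus and Papio_orientalis is the root of the tree.
From Takifugu_albus up to that node: 6 branches. From Papio_orientalis up to the same node: 5 branches. Total: 6 + 5 = 11.

11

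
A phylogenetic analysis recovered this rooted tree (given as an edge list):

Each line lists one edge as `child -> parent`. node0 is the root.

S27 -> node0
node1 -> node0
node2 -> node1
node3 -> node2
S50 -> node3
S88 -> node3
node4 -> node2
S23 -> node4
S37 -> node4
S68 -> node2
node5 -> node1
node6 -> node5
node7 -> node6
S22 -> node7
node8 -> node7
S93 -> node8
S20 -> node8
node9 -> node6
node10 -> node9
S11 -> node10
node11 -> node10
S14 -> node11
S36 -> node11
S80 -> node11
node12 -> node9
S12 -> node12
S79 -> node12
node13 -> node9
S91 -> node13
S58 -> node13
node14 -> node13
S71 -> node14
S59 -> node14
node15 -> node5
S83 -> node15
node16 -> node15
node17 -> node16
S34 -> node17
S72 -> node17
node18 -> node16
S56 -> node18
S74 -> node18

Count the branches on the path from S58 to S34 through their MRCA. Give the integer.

The MRCA of S58 and S34 is the node subtending (((S22,(S93,S20)),((S11,(S14,S36,S80)),(S12,S79),(S91,S58,(S71,S59)))),(S83,((S34,S72),(S56,S74)))).
From S58 up to that node: 4 branches. From S34 up to the same node: 4 branches. Total: 4 + 4 = 8.

8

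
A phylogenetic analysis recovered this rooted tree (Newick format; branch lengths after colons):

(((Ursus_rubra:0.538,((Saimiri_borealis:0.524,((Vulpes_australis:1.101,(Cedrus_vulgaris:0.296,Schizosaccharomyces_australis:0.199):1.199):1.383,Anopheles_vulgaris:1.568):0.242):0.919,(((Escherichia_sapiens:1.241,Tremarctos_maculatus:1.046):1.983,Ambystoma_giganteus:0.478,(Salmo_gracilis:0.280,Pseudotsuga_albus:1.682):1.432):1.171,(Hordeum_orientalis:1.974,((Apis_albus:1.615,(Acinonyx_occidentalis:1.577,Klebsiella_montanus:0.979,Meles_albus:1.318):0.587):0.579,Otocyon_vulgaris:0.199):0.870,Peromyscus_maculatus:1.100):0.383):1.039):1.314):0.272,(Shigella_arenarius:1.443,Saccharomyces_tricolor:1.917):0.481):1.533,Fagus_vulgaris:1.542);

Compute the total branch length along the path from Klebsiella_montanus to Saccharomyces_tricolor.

The path runs Klebsiella_montanus → … → MRCA → … → Saccharomyces_tricolor; the MRCA is the node subtending ((Ursus_rubra,((Saimiri_borealis,((Vulpes_australis,(Cedrus_vulgaris,Schizosaccharomyces_australis)),Anopheles_vulgaris)),(((Escherichia_sapiens,Tremarctos_maculatus),Ambystoma_giganteus,(Salmo_gracilis,Pseudotsuga_albus)),(Hordeum_orientalis,((Apis_albus,(Acinonyx_occidentalis,Klebsiella_montanus,Meles_albus)),Otocyon_vulgaris),Peromyscus_maculatus)))),(Shigella_arenarius,Saccharomyces_tricolor)).
Branch lengths along that path: 0.979 + 0.587 + 0.579 + 0.870 + 0.383 + 1.039 + 1.314 + 0.272 + 0.481 + 1.917 = 8.421.

8.421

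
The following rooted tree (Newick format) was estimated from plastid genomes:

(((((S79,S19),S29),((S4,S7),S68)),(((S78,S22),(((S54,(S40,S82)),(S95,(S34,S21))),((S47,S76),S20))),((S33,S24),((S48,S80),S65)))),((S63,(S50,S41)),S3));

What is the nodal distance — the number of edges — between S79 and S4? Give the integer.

6

The MRCA of S79 and S4 is the node subtending (((S79,S19),S29),((S4,S7),S68)).
From S79 up to that node: 3 branches. From S4 up to the same node: 3 branches. Total: 3 + 3 = 6.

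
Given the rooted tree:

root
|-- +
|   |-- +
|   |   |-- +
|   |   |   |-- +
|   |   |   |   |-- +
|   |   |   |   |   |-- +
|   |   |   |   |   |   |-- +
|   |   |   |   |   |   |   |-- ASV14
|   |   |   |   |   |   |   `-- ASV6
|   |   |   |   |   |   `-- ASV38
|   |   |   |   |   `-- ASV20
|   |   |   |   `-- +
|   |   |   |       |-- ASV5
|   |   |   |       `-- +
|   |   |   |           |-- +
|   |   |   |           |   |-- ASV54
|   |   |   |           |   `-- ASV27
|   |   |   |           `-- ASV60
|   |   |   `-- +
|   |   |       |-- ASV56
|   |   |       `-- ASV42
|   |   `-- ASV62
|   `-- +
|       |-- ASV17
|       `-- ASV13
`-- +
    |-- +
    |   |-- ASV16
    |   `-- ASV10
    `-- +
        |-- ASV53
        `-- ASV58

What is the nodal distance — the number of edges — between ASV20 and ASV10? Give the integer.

9

The MRCA of ASV20 and ASV10 is the root of the tree.
From ASV20 up to that node: 6 branches. From ASV10 up to the same node: 3 branches. Total: 6 + 3 = 9.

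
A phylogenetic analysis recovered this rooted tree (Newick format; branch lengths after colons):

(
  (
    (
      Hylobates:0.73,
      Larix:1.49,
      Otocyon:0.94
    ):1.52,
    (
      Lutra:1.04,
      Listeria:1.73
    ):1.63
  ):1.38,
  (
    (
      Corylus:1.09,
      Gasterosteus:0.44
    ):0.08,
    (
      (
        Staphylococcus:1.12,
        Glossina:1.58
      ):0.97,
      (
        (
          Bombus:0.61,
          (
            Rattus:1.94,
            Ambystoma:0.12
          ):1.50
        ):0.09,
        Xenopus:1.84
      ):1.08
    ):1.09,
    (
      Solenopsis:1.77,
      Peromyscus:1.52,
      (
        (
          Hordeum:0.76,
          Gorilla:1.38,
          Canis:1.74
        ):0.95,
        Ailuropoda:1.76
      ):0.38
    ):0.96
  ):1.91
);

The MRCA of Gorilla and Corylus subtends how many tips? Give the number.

14

The MRCA of Gorilla and Corylus is the node subtending ((Corylus,Gasterosteus),((Staphylococcus,Glossina),((Bombus,(Rattus,Ambystoma)),Xenopus)),(Solenopsis,Peromyscus,((Hordeum,Gorilla,Canis),Ailuropoda))).
That clade contains 14 terminal taxa: Ailuropoda, Ambystoma, Bombus, Canis, Corylus, Gasterosteus, Glossina, Gorilla, Hordeum, Peromyscus, Rattus, Solenopsis, Staphylococcus, Xenopus.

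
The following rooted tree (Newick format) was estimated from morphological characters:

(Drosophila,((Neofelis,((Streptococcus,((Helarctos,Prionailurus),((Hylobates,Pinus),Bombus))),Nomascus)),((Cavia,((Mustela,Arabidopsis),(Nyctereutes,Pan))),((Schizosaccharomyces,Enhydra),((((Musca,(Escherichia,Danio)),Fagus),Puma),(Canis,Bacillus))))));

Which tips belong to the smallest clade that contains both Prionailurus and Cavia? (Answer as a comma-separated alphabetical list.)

Arabidopsis, Bacillus, Bombus, Canis, Cavia, Danio, Enhydra, Escherichia, Fagus, Helarctos, Hylobates, Musca, Mustela, Neofelis, Nomascus, Nyctereutes, Pan, Pinus, Prionailurus, Puma, Schizosaccharomyces, Streptococcus

Tracing Prionailurus: it sits inside (Helarctos,Prionailurus).
Tracing Cavia: it sits inside (Cavia,((Mustela,Arabidopsis),(Nyctereutes,Pan))).
The smallest clade enclosing both is ((Neofelis,((Streptococcus,((Helarctos,Prionailurus),((Hylobates,Pinus),Bombus))),Nomascus)),((Cavia,((Mustela,Arabidopsis),(Nyctereutes,Pan))),((Schizosaccharomyces,Enhydra),((((Musca,(Escherichia,Danio)),Fagus),Puma),(Canis,Bacillus))))); the answer is its 22 terminal taxa in alphabetical order.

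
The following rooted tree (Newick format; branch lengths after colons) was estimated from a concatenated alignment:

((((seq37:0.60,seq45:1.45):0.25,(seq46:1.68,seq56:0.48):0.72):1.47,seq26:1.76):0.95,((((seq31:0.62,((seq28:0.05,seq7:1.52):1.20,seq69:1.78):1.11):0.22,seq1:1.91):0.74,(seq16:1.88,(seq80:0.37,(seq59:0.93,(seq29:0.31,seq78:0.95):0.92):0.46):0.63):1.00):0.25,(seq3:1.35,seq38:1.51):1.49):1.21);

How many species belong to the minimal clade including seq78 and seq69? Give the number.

10

The MRCA of seq78 and seq69 is the node subtending (((seq31,((seq28,seq7),seq69)),seq1),(seq16,(seq80,(seq59,(seq29,seq78))))).
That clade contains 10 terminal taxa: seq1, seq16, seq28, seq29, seq31, seq59, seq69, seq7, seq78, seq80.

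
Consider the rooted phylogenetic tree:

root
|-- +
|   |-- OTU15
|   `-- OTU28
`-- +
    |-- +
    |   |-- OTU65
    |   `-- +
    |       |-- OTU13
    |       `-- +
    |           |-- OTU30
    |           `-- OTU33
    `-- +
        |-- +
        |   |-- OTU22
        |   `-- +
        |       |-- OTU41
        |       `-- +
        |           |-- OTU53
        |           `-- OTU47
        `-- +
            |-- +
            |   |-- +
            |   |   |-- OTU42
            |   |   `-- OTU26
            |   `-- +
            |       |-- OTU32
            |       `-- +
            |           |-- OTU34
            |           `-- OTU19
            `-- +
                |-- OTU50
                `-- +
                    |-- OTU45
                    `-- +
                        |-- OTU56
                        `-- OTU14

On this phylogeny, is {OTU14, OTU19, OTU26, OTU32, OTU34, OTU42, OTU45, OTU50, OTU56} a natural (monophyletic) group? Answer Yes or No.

Yes

The most recent common ancestor of these taxa subtends (((OTU42,OTU26),(OTU32,(OTU34,OTU19))),(OTU50,(OTU45,(OTU56,OTU14)))).
That clade has exactly 9 tips — every listed taxon and nothing else — so the group is monophyletic.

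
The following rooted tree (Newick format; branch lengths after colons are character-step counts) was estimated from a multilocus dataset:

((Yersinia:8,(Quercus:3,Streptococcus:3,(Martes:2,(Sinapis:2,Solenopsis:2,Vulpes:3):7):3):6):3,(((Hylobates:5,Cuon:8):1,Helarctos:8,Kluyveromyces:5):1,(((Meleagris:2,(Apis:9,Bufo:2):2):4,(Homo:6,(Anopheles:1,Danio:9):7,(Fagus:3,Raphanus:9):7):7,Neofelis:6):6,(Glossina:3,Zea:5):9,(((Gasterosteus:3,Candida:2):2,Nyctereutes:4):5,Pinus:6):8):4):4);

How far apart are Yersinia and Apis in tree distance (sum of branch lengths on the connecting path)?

40

The path runs Yersinia → … → MRCA → … → Apis; the MRCA is the root of the tree.
Branch lengths along that path: 8 + 3 + 4 + 4 + 6 + 4 + 2 + 9 = 40.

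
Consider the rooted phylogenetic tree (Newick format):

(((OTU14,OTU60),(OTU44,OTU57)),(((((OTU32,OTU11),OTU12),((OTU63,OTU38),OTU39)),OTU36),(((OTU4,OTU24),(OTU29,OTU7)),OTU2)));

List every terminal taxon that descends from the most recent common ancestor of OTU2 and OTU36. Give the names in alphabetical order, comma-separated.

OTU11, OTU12, OTU2, OTU24, OTU29, OTU32, OTU36, OTU38, OTU39, OTU4, OTU63, OTU7

Tracing OTU2: it sits inside (((OTU4,OTU24),(OTU29,OTU7)),OTU2).
Tracing OTU36: it sits inside ((((OTU32,OTU11),OTU12),((OTU63,OTU38),OTU39)),OTU36).
The smallest clade enclosing both is (((((OTU32,OTU11),OTU12),((OTU63,OTU38),OTU39)),OTU36),(((OTU4,OTU24),(OTU29,OTU7)),OTU2)); the answer is its 12 terminal taxa in alphabetical order.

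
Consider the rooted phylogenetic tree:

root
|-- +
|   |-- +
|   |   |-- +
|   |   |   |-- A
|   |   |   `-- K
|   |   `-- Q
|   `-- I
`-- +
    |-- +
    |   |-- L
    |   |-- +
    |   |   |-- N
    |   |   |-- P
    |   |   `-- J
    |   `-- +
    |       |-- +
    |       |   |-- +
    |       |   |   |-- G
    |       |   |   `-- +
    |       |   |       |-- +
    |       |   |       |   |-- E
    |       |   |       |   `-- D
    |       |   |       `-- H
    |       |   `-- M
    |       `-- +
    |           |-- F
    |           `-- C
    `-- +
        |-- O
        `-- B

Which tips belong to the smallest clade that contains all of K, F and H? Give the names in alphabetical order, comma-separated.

A, B, C, D, E, F, G, H, I, J, K, L, M, N, O, P, Q

Tracing K: it sits inside (A,K).
Tracing F: it sits inside (F,C).
Tracing H: it sits inside ((E,D),H).
The smallest clade enclosing all 3 is the whole tree (their MRCA is the root), so the answer is all 17 tips in alphabetical order.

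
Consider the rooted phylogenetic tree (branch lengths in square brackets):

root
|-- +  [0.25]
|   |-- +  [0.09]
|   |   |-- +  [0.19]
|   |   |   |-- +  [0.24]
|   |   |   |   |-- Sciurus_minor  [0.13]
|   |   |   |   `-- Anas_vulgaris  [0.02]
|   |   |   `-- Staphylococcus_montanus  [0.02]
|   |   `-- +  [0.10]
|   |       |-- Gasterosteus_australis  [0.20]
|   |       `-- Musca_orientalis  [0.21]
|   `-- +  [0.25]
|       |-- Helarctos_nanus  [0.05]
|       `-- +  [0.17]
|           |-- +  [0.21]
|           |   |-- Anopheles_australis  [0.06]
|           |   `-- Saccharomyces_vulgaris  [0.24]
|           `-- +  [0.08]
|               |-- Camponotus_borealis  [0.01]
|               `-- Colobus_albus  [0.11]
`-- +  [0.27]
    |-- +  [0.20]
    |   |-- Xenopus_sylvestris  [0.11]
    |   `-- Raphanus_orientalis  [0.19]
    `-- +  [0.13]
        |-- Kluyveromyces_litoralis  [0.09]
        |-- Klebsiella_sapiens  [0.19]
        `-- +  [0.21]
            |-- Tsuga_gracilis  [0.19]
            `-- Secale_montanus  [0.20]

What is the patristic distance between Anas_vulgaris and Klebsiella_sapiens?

1.38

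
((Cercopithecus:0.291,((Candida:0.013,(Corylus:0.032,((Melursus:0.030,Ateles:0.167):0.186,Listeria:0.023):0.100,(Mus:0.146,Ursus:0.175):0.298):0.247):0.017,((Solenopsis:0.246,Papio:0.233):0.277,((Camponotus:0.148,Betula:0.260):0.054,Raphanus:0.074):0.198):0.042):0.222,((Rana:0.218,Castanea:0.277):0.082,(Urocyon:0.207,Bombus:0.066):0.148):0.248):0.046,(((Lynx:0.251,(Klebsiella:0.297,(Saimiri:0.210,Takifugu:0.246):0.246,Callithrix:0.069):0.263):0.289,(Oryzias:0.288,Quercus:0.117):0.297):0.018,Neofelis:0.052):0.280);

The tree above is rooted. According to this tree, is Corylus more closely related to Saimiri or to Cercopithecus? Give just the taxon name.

The MRCA of Corylus and Cercopithecus subtends (Cercopithecus,((Candida,(Corylus,((Melursus,Ateles),Listeria),(Mus,Ursus))),((Solenopsis,Papio),((Camponotus,Betula),Raphanus))),((Rana,Castanea),(Urocyon,Bombus))) (17 taxa).
The MRCA of Corylus and Saimiri is the root, subtending the entire tree (25 taxa).
The first is nested inside the second, so Corylus shares a more recent common ancestor with Cercopithecus.

Cercopithecus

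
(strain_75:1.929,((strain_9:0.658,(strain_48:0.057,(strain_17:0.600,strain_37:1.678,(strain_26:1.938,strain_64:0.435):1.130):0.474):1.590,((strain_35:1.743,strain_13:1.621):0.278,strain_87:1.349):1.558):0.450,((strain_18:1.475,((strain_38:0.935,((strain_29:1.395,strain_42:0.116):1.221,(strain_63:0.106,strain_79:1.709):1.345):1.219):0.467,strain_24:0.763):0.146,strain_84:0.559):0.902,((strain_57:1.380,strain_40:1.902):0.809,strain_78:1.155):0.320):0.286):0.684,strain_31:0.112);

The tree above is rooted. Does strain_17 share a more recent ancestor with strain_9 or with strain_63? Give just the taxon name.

strain_9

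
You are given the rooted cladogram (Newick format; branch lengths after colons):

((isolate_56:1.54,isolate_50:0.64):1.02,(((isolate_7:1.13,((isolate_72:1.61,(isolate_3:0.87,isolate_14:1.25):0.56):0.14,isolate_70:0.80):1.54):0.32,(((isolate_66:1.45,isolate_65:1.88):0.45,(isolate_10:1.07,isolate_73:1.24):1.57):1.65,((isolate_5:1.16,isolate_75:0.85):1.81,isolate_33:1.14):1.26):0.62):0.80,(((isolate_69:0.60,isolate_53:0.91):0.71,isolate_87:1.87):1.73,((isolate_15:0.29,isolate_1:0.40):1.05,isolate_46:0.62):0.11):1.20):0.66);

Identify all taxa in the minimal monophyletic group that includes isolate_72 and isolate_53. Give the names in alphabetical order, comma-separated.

Tracing isolate_72: it sits inside (isolate_72,(isolate_3,isolate_14)).
Tracing isolate_53: it sits inside (isolate_69,isolate_53).
The smallest clade enclosing both is (((isolate_7,((isolate_72,(isolate_3,isolate_14)),isolate_70)),(((isolate_66,isolate_65),(isolate_10,isolate_73)),((isolate_5,isolate_75),isolate_33))),(((isolate_69,isolate_53),isolate_87),((isolate_15,isolate_1),isolate_46))); the answer is its 18 terminal taxa in alphabetical order.

isolate_1, isolate_10, isolate_14, isolate_15, isolate_3, isolate_33, isolate_46, isolate_5, isolate_53, isolate_65, isolate_66, isolate_69, isolate_7, isolate_70, isolate_72, isolate_73, isolate_75, isolate_87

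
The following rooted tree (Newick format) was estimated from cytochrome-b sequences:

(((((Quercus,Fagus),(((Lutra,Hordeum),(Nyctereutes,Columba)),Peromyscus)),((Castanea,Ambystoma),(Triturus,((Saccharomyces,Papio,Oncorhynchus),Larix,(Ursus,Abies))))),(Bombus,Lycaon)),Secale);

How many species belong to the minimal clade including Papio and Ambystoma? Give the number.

The MRCA of Papio and Ambystoma is the node subtending ((Castanea,Ambystoma),(Triturus,((Saccharomyces,Papio,Oncorhynchus),Larix,(Ursus,Abies)))).
That clade contains 9 terminal taxa: Abies, Ambystoma, Castanea, Larix, Oncorhynchus, Papio, Saccharomyces, Triturus, Ursus.

9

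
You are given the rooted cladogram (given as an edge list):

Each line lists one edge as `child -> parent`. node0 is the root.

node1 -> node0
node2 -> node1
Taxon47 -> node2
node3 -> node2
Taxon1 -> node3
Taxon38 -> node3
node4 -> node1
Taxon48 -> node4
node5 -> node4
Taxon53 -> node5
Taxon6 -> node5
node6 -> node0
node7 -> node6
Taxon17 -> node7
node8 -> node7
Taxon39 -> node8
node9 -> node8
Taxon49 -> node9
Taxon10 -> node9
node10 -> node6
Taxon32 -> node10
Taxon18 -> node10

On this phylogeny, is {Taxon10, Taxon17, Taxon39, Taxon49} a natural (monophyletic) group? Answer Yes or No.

The most recent common ancestor of these taxa subtends (Taxon17,(Taxon39,(Taxon49,Taxon10))).
That clade has exactly 4 tips — every listed taxon and nothing else — so the group is monophyletic.

Yes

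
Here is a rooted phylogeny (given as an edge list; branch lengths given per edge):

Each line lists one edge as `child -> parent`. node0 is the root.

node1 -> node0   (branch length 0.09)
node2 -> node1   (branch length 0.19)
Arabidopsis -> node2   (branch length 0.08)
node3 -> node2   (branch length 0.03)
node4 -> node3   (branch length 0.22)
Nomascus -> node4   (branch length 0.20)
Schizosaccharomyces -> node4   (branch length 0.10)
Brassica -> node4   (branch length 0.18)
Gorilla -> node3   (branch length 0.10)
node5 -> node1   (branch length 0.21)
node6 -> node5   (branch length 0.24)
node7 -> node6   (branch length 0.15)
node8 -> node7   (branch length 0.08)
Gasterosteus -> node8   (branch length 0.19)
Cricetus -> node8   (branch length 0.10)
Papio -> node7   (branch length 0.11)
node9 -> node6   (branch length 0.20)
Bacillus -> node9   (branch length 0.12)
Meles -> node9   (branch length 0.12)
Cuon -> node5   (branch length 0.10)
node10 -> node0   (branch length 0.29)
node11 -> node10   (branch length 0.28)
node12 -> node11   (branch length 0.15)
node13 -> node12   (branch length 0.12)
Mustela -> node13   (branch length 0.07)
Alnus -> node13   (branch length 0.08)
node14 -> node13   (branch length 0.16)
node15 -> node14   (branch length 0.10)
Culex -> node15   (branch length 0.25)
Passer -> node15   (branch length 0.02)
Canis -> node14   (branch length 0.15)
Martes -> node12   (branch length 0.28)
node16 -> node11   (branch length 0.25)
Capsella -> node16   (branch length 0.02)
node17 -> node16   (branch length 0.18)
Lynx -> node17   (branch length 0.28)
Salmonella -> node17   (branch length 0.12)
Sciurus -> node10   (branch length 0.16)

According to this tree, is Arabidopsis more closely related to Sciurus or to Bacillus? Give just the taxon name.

The MRCA of Arabidopsis and Bacillus subtends ((Arabidopsis,((Nomascus,Schizosaccharomyces,Brassica),Gorilla)),((((Gasterosteus,Cricetus),Papio),(Bacillus,Meles)),Cuon)) (11 taxa).
The MRCA of Arabidopsis and Sciurus is the root, subtending the entire tree (21 taxa).
The first is nested inside the second, so Arabidopsis shares a more recent common ancestor with Bacillus.

Bacillus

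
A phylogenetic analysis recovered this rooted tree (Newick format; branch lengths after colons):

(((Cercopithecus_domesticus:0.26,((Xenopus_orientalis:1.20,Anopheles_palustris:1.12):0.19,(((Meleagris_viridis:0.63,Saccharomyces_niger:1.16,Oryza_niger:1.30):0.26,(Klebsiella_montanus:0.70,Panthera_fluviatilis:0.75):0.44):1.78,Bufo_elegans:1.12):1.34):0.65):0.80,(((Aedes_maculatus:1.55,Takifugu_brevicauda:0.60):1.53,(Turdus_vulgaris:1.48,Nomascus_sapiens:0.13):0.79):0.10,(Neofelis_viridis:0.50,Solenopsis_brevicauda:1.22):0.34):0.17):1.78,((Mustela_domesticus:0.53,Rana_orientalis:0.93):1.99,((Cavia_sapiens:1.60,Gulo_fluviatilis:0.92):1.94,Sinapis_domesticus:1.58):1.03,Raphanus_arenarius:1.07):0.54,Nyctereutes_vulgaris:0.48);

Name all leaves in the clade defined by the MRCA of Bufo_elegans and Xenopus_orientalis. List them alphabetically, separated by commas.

Anopheles_palustris, Bufo_elegans, Klebsiella_montanus, Meleagris_viridis, Oryza_niger, Panthera_fluviatilis, Saccharomyces_niger, Xenopus_orientalis

Tracing Bufo_elegans: it sits inside (((Meleagris_viridis,Saccharomyces_niger,Oryza_niger),(Klebsiella_montanus,Panthera_fluviatilis)),Bufo_elegans).
Tracing Xenopus_orientalis: it sits inside (Xenopus_orientalis,Anopheles_palustris).
The smallest clade enclosing both is ((Xenopus_orientalis,Anopheles_palustris),(((Meleagris_viridis,Saccharomyces_niger,Oryza_niger),(Klebsiella_montanus,Panthera_fluviatilis)),Bufo_elegans)); the answer is its 8 terminal taxa in alphabetical order.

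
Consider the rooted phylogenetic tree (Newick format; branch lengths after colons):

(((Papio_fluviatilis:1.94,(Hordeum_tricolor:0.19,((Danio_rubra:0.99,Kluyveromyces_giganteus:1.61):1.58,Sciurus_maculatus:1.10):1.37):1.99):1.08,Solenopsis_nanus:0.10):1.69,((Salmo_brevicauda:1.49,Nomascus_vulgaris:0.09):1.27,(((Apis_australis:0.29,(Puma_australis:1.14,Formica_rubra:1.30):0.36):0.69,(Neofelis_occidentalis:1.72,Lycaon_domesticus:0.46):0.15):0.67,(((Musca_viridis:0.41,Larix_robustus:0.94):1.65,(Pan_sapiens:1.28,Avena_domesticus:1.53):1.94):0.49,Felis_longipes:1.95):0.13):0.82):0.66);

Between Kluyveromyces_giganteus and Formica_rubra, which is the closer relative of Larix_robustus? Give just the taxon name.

The MRCA of Larix_robustus and Formica_rubra subtends (((Apis_australis,(Puma_australis,Formica_rubra)),(Neofelis_occidentalis,Lycaon_domesticus)),(((Musca_viridis,Larix_robustus),(Pan_sapiens,Avena_domesticus)),Felis_longipes)) (10 taxa).
The MRCA of Larix_robustus and Kluyveromyces_giganteus is the root, subtending the entire tree (18 taxa).
The first is nested inside the second, so Larix_robustus shares a more recent common ancestor with Formica_rubra.

Formica_rubra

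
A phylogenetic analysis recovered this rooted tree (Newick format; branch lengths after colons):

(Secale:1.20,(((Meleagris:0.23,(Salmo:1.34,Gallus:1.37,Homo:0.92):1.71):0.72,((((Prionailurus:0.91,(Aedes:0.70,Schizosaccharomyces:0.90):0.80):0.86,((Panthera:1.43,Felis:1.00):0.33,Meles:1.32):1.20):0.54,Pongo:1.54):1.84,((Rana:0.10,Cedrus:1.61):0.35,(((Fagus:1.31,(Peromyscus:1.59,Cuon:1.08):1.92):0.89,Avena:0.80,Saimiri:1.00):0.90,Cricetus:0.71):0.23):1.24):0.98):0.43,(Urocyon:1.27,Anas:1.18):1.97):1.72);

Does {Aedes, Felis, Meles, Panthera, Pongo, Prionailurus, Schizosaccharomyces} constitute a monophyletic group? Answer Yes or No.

Yes

The most recent common ancestor of these taxa subtends (((Prionailurus,(Aedes,Schizosaccharomyces)),((Panthera,Felis),Meles)),Pongo).
That clade has exactly 7 tips — every listed taxon and nothing else — so the group is monophyletic.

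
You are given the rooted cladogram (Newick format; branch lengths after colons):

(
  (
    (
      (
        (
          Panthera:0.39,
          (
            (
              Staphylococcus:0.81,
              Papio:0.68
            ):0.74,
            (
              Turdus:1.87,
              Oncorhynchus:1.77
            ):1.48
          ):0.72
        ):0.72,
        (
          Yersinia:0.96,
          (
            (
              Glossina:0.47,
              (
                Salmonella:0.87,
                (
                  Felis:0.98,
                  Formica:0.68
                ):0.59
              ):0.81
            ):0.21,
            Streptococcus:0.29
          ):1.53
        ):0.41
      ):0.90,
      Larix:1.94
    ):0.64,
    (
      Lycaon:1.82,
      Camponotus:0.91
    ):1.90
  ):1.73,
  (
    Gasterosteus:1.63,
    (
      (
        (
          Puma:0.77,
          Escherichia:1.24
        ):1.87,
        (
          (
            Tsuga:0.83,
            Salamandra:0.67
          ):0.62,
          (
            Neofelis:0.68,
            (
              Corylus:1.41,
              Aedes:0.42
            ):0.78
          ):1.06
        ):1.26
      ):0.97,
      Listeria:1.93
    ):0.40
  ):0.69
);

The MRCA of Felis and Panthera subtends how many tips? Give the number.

11

The MRCA of Felis and Panthera is the node subtending ((Panthera,((Staphylococcus,Papio),(Turdus,Oncorhynchus))),(Yersinia,((Glossina,(Salmonella,(Felis,Formica))),Streptococcus))).
That clade contains 11 terminal taxa: Felis, Formica, Glossina, Oncorhynchus, Panthera, Papio, Salmonella, Staphylococcus, Streptococcus, Turdus, Yersinia.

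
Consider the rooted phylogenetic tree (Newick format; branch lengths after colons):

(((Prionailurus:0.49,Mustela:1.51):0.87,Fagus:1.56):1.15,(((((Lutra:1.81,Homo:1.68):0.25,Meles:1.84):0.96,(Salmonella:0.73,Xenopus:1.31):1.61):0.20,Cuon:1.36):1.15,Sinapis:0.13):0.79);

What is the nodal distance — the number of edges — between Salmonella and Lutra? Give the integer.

5

The MRCA of Salmonella and Lutra is the node subtending (((Lutra,Homo),Meles),(Salmonella,Xenopus)).
From Salmonella up to that node: 2 branches. From Lutra up to the same node: 3 branches. Total: 2 + 3 = 5.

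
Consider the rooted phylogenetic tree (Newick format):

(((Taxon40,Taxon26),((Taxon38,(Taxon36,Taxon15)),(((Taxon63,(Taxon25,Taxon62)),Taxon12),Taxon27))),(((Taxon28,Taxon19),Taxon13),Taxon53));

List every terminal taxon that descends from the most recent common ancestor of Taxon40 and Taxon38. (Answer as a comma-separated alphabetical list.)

Taxon12, Taxon15, Taxon25, Taxon26, Taxon27, Taxon36, Taxon38, Taxon40, Taxon62, Taxon63

Tracing Taxon40: it sits inside (Taxon40,Taxon26).
Tracing Taxon38: it sits inside (Taxon38,(Taxon36,Taxon15)).
The smallest clade enclosing both is ((Taxon40,Taxon26),((Taxon38,(Taxon36,Taxon15)),(((Taxon63,(Taxon25,Taxon62)),Taxon12),Taxon27))); the answer is its 10 terminal taxa in alphabetical order.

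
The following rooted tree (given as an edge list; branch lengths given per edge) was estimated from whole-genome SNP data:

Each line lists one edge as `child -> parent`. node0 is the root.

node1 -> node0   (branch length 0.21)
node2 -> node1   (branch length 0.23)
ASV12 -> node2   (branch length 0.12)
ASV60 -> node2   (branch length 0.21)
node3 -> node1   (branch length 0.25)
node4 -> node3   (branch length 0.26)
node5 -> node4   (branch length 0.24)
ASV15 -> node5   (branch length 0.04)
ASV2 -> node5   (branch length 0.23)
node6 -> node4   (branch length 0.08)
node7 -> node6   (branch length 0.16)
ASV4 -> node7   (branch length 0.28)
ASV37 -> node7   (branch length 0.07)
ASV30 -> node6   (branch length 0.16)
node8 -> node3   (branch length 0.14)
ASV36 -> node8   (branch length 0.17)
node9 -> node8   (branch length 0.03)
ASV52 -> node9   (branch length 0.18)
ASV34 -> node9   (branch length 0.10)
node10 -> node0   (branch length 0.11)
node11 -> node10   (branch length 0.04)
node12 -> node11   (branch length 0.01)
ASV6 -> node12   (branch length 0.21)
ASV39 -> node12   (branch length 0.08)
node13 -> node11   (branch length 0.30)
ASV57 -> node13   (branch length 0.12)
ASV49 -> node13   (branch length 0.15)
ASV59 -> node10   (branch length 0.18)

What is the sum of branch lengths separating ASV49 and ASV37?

1.63

The path runs ASV49 → … → MRCA → … → ASV37; the MRCA is the root of the tree.
Branch lengths along that path: 0.15 + 0.30 + 0.04 + 0.11 + 0.21 + 0.25 + 0.26 + 0.08 + 0.16 + 0.07 = 1.63.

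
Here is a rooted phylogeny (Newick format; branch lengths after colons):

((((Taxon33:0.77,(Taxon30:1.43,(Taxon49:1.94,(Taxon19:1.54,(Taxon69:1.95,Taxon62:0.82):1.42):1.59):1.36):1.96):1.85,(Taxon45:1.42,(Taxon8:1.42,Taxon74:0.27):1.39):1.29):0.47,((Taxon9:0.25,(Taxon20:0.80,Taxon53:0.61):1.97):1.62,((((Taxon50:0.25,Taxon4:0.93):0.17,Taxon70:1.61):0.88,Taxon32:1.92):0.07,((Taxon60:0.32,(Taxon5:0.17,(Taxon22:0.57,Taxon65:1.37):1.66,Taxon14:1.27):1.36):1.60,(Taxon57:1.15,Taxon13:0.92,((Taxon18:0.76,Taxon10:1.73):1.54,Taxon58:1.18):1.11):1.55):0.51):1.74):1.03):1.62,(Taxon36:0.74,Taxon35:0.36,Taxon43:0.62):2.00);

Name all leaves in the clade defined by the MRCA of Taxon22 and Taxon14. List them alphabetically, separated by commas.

Taxon14, Taxon22, Taxon5, Taxon65

Tracing Taxon22: it sits inside (Taxon22,Taxon65).
Tracing Taxon14: it sits inside (Taxon5,(Taxon22,Taxon65),Taxon14).
The smallest clade enclosing both is (Taxon5,(Taxon22,Taxon65),Taxon14); the answer is its 4 terminal taxa in alphabetical order.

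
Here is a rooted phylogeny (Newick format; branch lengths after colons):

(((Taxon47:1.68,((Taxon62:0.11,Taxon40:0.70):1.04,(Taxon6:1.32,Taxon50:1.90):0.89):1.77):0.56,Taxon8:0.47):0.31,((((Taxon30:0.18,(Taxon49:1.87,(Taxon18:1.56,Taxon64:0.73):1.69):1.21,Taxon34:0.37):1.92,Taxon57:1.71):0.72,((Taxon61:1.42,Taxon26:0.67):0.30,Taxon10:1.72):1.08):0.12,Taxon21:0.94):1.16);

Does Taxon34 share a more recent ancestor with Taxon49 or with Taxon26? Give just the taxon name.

The MRCA of Taxon34 and Taxon49 subtends (Taxon30,(Taxon49,(Taxon18,Taxon64)),Taxon34) (5 taxa).
The MRCA of Taxon34 and Taxon26 subtends (((Taxon30,(Taxon49,(Taxon18,Taxon64)),Taxon34),Taxon57),((Taxon61,Taxon26),Taxon10)) (9 taxa).
The first is nested inside the second, so Taxon34 shares a more recent common ancestor with Taxon49.

Taxon49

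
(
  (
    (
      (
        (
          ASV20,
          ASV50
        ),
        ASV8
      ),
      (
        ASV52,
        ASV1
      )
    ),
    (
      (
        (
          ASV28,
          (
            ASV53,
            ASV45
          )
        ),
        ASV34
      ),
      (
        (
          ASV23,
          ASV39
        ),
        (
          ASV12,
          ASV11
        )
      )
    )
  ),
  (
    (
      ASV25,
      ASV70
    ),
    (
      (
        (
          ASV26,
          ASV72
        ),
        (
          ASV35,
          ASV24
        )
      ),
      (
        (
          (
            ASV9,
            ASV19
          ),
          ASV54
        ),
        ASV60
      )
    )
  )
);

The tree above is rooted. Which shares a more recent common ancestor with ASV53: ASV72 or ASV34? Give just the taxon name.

ASV34

The MRCA of ASV53 and ASV34 subtends ((ASV28,(ASV53,ASV45)),ASV34) (4 taxa).
The MRCA of ASV53 and ASV72 is the root, subtending the entire tree (23 taxa).
The first is nested inside the second, so ASV53 shares a more recent common ancestor with ASV34.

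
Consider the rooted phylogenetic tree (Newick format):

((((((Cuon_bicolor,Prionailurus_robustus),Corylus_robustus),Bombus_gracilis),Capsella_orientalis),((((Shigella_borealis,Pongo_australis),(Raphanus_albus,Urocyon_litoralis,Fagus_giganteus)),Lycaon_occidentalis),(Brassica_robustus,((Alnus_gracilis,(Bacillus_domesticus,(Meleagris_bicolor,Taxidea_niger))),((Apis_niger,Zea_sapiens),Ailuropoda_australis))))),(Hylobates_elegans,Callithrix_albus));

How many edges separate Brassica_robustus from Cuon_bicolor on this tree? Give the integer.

The MRCA of Brassica_robustus and Cuon_bicolor is the node subtending (((((Cuon_bicolor,Prionailurus_robustus),Corylus_robustus),Bombus_gracilis),Capsella_orientalis),((((Shigella_borealis,Pongo_australis),(Raphanus_albus,Urocyon_litoralis,Fagus_giganteus)),Lycaon_occidentalis),(Brassica_robustus,((Alnus_gracilis,(Bacillus_domesticus,(Meleagris_bicolor,Taxidea_niger))),((Apis_niger,Zea_sapiens),Ailuropoda_australis))))).
From Brassica_robustus up to that node: 3 branches. From Cuon_bicolor up to the same node: 5 branches. Total: 3 + 5 = 8.

8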